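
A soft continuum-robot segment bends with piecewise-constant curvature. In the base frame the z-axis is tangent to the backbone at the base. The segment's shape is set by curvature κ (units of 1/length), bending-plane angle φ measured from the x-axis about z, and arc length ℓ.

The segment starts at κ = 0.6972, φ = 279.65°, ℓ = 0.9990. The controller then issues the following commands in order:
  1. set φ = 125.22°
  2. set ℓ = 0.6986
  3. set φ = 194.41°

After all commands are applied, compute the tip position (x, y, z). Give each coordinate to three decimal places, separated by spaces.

initial: κ=0.6972, φ=279.65°, ℓ=0.9990
cmd 1: set φ=125.22° → (κ,φ,ℓ)=(0.6972,125.22°,0.9990) → tip=(-0.1927,0.2729,0.9202)
cmd 2: set ℓ=0.6986 → (κ,φ,ℓ)=(0.6972,125.22°,0.6986) → tip=(-0.0962,0.1363,0.6713)
cmd 3: set φ=194.41° → (κ,φ,ℓ)=(0.6972,194.41°,0.6986) → tip=(-0.1615,-0.0415,0.6713)

-0.162 -0.042 0.671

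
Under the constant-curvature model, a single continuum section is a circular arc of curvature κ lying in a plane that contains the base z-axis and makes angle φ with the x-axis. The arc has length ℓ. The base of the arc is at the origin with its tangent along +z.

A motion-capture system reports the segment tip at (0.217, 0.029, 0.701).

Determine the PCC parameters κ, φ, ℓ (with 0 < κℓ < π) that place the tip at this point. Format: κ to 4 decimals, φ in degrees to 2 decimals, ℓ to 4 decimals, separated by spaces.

ρ = √(x²+y²) = √(0.217² + 0.029²) = 0.21893
φ = atan2(y, x) mod 360° = atan2(0.029, 0.217) = 7.6119°
|p|² = ρ² + z² = 0.21893² + 0.701² = 0.53933
κ = 2ρ / |p|² = 2×0.21893 / 0.53933 = 0.81185
θ = 2·atan2(ρ, z) = 2·atan2(0.21893, 0.701) = 0.60542 rad
ℓ = θ/κ = 0.60542/0.81185 = 0.74573

0.8119 7.61 0.7457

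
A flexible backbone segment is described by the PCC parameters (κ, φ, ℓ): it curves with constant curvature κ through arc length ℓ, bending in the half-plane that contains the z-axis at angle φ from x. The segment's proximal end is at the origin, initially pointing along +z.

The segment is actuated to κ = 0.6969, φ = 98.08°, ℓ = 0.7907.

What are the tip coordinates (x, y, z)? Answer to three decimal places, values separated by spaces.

θ = κ·ℓ = 0.6969 × 0.7907 = 0.55104 rad
ρ = (1 − cos θ)/κ = (1 − 0.85198)/0.6969 = 0.21240
z = sin θ / κ = 0.52357/0.6969 = 0.75129
x = ρ cos φ = 0.21240 × cos(98.08°) = -0.02985
y = ρ sin φ = 0.21240 × sin(98.08°) = 0.21029

-0.030 0.210 0.751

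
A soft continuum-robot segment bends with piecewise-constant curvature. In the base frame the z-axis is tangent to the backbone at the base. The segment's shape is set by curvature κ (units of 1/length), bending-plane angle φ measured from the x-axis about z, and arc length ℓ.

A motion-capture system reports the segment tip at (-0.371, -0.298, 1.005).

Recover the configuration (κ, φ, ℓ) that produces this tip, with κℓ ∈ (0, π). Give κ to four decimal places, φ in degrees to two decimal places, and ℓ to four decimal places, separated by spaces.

ρ = √(x²+y²) = √(-0.371² + -0.298²) = 0.47586
φ = atan2(y, x) mod 360° = atan2(-0.298, -0.371) = 218.7726°
|p|² = ρ² + z² = 0.47586² + 1.005² = 1.23647
κ = 2ρ / |p|² = 2×0.47586 / 1.23647 = 0.76971
θ = 2·atan2(ρ, z) = 2·atan2(0.47586, 1.005) = 0.88444 rad
ℓ = θ/κ = 0.88444/0.76971 = 1.14905

0.7697 218.77 1.1491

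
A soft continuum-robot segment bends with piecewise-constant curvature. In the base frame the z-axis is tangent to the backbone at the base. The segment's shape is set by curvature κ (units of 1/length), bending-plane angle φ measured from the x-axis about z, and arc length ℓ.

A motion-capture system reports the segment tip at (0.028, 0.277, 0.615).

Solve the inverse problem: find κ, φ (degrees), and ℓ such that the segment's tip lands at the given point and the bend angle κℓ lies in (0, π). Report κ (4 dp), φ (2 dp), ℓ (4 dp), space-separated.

1.2218 84.23 0.6959

ρ = √(x²+y²) = √(0.028² + 0.277²) = 0.27841
φ = atan2(y, x) mod 360° = atan2(0.277, 0.028) = 84.2280°
|p|² = ρ² + z² = 0.27841² + 0.615² = 0.45574
κ = 2ρ / |p|² = 2×0.27841 / 0.45574 = 1.22181
θ = 2·atan2(ρ, z) = 2·atan2(0.27841, 0.615) = 0.85020 rad
ℓ = θ/κ = 0.85020/1.22181 = 0.69585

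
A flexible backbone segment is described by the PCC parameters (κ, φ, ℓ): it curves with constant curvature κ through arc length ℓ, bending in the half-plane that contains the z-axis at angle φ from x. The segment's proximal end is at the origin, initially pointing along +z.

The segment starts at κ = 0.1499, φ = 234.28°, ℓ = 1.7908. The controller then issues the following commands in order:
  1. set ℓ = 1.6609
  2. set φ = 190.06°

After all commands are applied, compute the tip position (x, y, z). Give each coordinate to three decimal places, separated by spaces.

initial: κ=0.1499, φ=234.28°, ℓ=1.7908
cmd 1: set ℓ=1.6609 → (κ,φ,ℓ)=(0.1499,234.28°,1.6609) → tip=(-0.1201,-0.1670,1.6438)
cmd 2: set φ=190.06° → (κ,φ,ℓ)=(0.1499,190.06°,1.6609) → tip=(-0.2025,-0.0359,1.6438)

-0.203 -0.036 1.644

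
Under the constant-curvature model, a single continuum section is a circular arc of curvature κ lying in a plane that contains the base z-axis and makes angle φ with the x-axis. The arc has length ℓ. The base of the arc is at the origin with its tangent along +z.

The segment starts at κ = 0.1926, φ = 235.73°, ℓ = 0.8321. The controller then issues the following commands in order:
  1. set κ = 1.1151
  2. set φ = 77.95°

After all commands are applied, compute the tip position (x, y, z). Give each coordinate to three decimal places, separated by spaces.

0.075 0.351 0.718

initial: κ=0.1926, φ=235.73°, ℓ=0.8321
cmd 1: set κ=1.1151 → (κ,φ,ℓ)=(1.1151,235.73°,0.8321) → tip=(-0.2022,-0.2968,0.7177)
cmd 2: set φ=77.95° → (κ,φ,ℓ)=(1.1151,77.95°,0.8321) → tip=(0.0750,0.3512,0.7177)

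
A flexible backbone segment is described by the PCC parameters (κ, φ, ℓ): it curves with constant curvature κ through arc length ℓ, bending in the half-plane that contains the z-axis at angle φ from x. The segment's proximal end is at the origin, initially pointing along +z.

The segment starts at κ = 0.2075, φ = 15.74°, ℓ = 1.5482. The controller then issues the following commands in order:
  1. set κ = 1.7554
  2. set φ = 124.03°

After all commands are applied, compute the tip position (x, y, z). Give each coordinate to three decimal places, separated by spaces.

initial: κ=0.2075, φ=15.74°, ℓ=1.5482
cmd 1: set κ=1.7554 → (κ,φ,ℓ)=(1.7554,15.74°,1.5482) → tip=(1.0481,0.2954,0.2343)
cmd 2: set φ=124.03° → (κ,φ,ℓ)=(1.7554,124.03°,1.5482) → tip=(-0.6094,0.9024,0.2343)

-0.609 0.902 0.234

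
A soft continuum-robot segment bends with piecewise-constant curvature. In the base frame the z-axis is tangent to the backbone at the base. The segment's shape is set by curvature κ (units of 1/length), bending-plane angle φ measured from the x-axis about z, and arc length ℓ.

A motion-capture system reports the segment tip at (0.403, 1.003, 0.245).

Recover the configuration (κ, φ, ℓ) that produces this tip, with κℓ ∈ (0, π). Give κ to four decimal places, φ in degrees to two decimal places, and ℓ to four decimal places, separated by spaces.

1.7598 68.11 1.5318

ρ = √(x²+y²) = √(0.403² + 1.003²) = 1.08093
φ = atan2(y, x) mod 360° = atan2(1.003, 0.403) = 68.1100°
|p|² = ρ² + z² = 1.08093² + 0.245² = 1.22844
κ = 2ρ / |p|² = 2×1.08093 / 1.22844 = 1.75984
θ = 2·atan2(ρ, z) = 2·atan2(1.08093, 0.245) = 2.69581 rad
ℓ = θ/κ = 2.69581/1.75984 = 1.53185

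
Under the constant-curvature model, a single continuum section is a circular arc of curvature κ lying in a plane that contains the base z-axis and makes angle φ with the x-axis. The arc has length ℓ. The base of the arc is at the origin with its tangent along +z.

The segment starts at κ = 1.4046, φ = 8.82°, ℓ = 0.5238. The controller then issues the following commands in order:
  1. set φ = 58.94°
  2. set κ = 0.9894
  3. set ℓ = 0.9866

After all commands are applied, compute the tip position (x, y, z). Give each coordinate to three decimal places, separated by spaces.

0.229 0.381 0.837

initial: κ=1.4046, φ=8.82°, ℓ=0.5238
cmd 1: set φ=58.94° → (κ,φ,ℓ)=(1.4046,58.94°,0.5238) → tip=(0.0950,0.1577,0.4778)
cmd 2: set κ=0.9894 → (κ,φ,ℓ)=(0.9894,58.94°,0.5238) → tip=(0.0685,0.1137,0.5007)
cmd 3: set ℓ=0.9866 → (κ,φ,ℓ)=(0.9894,58.94°,0.9866) → tip=(0.2293,0.3808,0.8372)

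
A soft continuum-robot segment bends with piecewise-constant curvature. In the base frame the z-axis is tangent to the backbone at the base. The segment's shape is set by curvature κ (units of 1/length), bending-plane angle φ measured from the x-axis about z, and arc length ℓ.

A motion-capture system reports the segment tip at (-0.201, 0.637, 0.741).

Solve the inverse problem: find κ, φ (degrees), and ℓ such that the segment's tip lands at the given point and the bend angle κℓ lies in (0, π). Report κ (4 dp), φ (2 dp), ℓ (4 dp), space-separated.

1.3423 107.51 1.0931

ρ = √(x²+y²) = √(-0.201² + 0.637²) = 0.66796
φ = atan2(y, x) mod 360° = atan2(0.637, -0.201) = 107.5127°
|p|² = ρ² + z² = 0.66796² + 0.741² = 0.99525
κ = 2ρ / |p|² = 2×0.66796 / 0.99525 = 1.34229
θ = 2·atan2(ρ, z) = 2·atan2(0.66796, 0.741) = 1.46721 rad
ℓ = θ/κ = 1.46721/1.34229 = 1.09306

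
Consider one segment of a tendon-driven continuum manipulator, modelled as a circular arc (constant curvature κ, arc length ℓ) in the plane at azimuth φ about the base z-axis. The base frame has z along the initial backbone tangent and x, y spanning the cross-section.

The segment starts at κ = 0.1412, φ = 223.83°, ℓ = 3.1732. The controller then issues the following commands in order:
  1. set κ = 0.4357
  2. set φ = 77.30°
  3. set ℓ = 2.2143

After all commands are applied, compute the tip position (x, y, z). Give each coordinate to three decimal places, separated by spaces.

0.217 0.964 1.886

initial: κ=0.1412, φ=223.83°, ℓ=3.1732
cmd 1: set κ=0.4357 → (κ,φ,ℓ)=(0.4357,223.83°,3.1732) → tip=(-1.3459,-1.2920,2.2546)
cmd 2: set φ=77.30° → (κ,φ,ℓ)=(0.4357,77.30°,3.1732) → tip=(0.4102,1.8200,2.2546)
cmd 3: set ℓ=2.2143 → (κ,φ,ℓ)=(0.4357,77.30°,2.2143) → tip=(0.2172,0.9637,1.8864)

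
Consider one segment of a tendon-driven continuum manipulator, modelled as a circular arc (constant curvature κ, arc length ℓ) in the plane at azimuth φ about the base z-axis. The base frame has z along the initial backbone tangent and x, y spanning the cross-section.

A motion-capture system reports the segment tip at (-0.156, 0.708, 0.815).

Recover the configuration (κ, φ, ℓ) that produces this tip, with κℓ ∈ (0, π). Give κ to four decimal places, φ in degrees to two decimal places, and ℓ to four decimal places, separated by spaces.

ρ = √(x²+y²) = √(-0.156² + 0.708²) = 0.72498
φ = atan2(y, x) mod 360° = atan2(0.708, -0.156) = 102.4259°
|p|² = ρ² + z² = 0.72498² + 0.815² = 1.18982
κ = 2ρ / |p|² = 2×0.72498 / 1.18982 = 1.21864
θ = 2·atan2(ρ, z) = 2·atan2(0.72498, 0.815) = 1.45402 rad
ℓ = θ/κ = 1.45402/1.21864 = 1.19315

1.2186 102.43 1.1932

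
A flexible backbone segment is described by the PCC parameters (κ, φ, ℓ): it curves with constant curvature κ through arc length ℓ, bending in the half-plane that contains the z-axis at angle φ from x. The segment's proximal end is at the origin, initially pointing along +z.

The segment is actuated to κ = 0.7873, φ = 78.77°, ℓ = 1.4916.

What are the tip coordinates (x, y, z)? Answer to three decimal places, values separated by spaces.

0.152 0.765 1.172

θ = κ·ℓ = 0.7873 × 1.4916 = 1.17434 rad
ρ = (1 − cos θ)/κ = (1 − 0.38616)/0.7873 = 0.77968
z = sin θ / κ = 0.92243/0.7873 = 1.17164
x = ρ cos φ = 0.77968 × cos(78.77°) = 0.15184
y = ρ sin φ = 0.77968 × sin(78.77°) = 0.76476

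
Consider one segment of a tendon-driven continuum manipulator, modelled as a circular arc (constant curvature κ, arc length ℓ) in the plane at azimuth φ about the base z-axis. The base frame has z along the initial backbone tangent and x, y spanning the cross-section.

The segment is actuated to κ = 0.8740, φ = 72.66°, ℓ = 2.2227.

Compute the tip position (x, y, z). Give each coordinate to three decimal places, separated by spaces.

θ = κ·ℓ = 0.8740 × 2.2227 = 1.94264 rad
ρ = (1 − cos θ)/κ = (1 − -0.36333)/0.8740 = 1.55988
z = sin θ / κ = 0.93166/0.8740 = 1.06597
x = ρ cos φ = 1.55988 × cos(72.66°) = 0.46491
y = ρ sin φ = 1.55988 × sin(72.66°) = 1.48899

0.465 1.489 1.066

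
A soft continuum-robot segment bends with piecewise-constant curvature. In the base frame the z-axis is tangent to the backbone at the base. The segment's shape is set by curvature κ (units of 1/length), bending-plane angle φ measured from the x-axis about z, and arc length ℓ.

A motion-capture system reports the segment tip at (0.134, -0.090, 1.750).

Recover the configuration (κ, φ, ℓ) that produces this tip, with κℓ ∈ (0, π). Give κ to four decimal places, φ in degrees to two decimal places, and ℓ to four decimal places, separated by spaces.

ρ = √(x²+y²) = √(0.134² + -0.090²) = 0.16142
φ = atan2(y, x) mod 360° = atan2(-0.090, 0.134) = 326.1130°
|p|² = ρ² + z² = 0.16142² + 1.750² = 3.08856
κ = 2ρ / |p|² = 2×0.16142 / 3.08856 = 0.10453
θ = 2·atan2(ρ, z) = 2·atan2(0.16142, 1.750) = 0.18396 rad
ℓ = θ/κ = 0.18396/0.10453 = 1.75991

0.1045 326.11 1.7599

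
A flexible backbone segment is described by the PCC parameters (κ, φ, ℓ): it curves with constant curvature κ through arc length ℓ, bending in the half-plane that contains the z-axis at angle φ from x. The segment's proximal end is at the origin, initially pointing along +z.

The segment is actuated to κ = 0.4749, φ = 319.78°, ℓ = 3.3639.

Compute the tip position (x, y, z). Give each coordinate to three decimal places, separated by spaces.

θ = κ·ℓ = 0.4749 × 3.3639 = 1.59752 rad
ρ = (1 − cos θ)/κ = (1 − -0.02672)/0.4749 = 2.16196
z = sin θ / κ = 0.99964/0.4749 = 2.10495
x = ρ cos φ = 2.16196 × cos(319.78°) = 1.65081
y = ρ sin φ = 2.16196 × sin(319.78°) = -1.39603

1.651 -1.396 2.105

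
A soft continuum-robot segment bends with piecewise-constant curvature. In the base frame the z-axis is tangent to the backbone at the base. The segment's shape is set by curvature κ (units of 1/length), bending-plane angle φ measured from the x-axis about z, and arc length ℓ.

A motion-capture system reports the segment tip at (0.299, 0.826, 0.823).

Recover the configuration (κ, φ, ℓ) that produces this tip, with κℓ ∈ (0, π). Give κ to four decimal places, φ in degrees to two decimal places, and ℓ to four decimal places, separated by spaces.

ρ = √(x²+y²) = √(0.299² + 0.826²) = 0.87845
φ = atan2(y, x) mod 360° = atan2(0.826, 0.299) = 70.1005°
|p|² = ρ² + z² = 0.87845² + 0.823² = 1.44901
κ = 2ρ / |p|² = 2×0.87845 / 1.44901 = 1.21249
θ = 2·atan2(ρ, z) = 2·atan2(0.87845, 0.823) = 1.63595 rad
ℓ = θ/κ = 1.63595/1.21249 = 1.34925

1.2125 70.10 1.3493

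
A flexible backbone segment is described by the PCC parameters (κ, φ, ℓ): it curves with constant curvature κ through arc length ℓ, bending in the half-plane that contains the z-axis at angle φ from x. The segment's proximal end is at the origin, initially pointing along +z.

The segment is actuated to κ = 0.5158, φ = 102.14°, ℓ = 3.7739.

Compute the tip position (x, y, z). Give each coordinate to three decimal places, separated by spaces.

θ = κ·ℓ = 0.5158 × 3.7739 = 1.94658 rad
ρ = (1 − cos θ)/κ = (1 − -0.36700)/0.5158 = 2.65025
z = sin θ / κ = 0.93022/0.5158 = 1.80345
x = ρ cos φ = 2.65025 × cos(102.14°) = -0.55735
y = ρ sin φ = 2.65025 × sin(102.14°) = 2.59098

-0.557 2.591 1.803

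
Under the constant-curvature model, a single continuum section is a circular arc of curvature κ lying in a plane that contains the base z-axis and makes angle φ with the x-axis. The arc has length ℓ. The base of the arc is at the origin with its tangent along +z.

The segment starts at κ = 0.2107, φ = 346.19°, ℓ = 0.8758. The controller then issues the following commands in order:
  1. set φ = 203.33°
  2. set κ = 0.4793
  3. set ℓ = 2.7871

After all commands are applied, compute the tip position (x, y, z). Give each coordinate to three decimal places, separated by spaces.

initial: κ=0.2107, φ=346.19°, ℓ=0.8758
cmd 1: set φ=203.33° → (κ,φ,ℓ)=(0.2107,203.33°,0.8758) → tip=(-0.0740,-0.0319,0.8708)
cmd 2: set κ=0.4793 → (κ,φ,ℓ)=(0.4793,203.33°,0.8758) → tip=(-0.1663,-0.0717,0.8503)
cmd 3: set ℓ=2.7871 → (κ,φ,ℓ)=(0.4793,203.33°,2.7871) → tip=(-1.4698,-0.6339,2.0291)

-1.470 -0.634 2.029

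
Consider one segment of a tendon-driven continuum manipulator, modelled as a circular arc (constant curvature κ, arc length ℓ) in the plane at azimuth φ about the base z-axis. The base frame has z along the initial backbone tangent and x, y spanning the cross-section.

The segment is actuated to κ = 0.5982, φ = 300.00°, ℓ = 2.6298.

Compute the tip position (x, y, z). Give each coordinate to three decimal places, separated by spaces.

0.838 -1.451 1.672

θ = κ·ℓ = 0.5982 × 2.6298 = 1.57315 rad
ρ = (1 − cos θ)/κ = (1 − -0.00235)/0.5982 = 1.67561
z = sin θ / κ = 1.00000/0.5982 = 1.67168
x = ρ cos φ = 1.67561 × cos(300.00°) = 0.83781
y = ρ sin φ = 1.67561 × sin(300.00°) = -1.45112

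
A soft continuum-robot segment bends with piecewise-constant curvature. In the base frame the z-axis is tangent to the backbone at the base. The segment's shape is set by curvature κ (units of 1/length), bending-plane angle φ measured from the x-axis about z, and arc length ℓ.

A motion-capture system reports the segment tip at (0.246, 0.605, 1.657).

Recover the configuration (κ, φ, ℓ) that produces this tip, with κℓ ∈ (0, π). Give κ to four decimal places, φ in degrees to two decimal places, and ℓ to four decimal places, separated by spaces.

0.4118 67.87 1.8236

ρ = √(x²+y²) = √(0.246² + 0.605²) = 0.65310
φ = atan2(y, x) mod 360° = atan2(0.605, 0.246) = 67.8728°
|p|² = ρ² + z² = 0.65310² + 1.657² = 3.17219
κ = 2ρ / |p|² = 2×0.65310 / 3.17219 = 0.41177
θ = 2·atan2(ρ, z) = 2·atan2(0.65310, 1.657) = 0.75090 rad
ℓ = θ/κ = 0.75090/0.41177 = 1.82361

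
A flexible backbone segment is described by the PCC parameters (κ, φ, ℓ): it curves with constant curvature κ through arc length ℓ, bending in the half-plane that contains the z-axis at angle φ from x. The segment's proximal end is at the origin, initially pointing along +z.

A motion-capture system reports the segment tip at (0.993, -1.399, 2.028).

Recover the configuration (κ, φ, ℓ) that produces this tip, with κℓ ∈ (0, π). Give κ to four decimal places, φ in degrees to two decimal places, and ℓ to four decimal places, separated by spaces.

0.4863 305.37 2.8878

ρ = √(x²+y²) = √(0.993² + -1.399²) = 1.71559
φ = atan2(y, x) mod 360° = atan2(-1.399, 0.993) = 305.3669°
|p|² = ρ² + z² = 1.71559² + 2.028² = 7.05603
κ = 2ρ / |p|² = 2×1.71559 / 7.05603 = 0.48628
θ = 2·atan2(ρ, z) = 2·atan2(1.71559, 2.028) = 1.40428 rad
ℓ = θ/κ = 1.40428/0.48628 = 2.88782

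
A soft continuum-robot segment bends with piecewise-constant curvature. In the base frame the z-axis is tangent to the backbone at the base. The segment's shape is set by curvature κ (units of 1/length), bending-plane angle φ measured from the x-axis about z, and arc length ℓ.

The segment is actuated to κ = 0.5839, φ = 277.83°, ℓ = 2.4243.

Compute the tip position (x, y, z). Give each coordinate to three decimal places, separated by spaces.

θ = κ·ℓ = 0.5839 × 2.4243 = 1.41555 rad
ρ = (1 − cos θ)/κ = (1 − 0.15462)/0.5839 = 1.44781
z = sin θ / κ = 0.98797/0.5839 = 1.69202
x = ρ cos φ = 1.44781 × cos(277.83°) = 0.19724
y = ρ sin φ = 1.44781 × sin(277.83°) = -1.43431

0.197 -1.434 1.692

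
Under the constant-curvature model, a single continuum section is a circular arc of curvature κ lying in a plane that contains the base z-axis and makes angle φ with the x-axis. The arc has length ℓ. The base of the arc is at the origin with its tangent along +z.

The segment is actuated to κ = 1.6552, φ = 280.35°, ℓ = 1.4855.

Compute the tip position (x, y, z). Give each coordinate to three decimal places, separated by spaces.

θ = κ·ℓ = 1.6552 × 1.4855 = 2.45880 rad
ρ = (1 − cos θ)/κ = (1 − -0.77581)/1.6552 = 1.07287
z = sin θ / κ = 0.63096/1.6552 = 0.38120
x = ρ cos φ = 1.07287 × cos(280.35°) = 0.19275
y = ρ sin φ = 1.07287 × sin(280.35°) = -1.05541

0.193 -1.055 0.381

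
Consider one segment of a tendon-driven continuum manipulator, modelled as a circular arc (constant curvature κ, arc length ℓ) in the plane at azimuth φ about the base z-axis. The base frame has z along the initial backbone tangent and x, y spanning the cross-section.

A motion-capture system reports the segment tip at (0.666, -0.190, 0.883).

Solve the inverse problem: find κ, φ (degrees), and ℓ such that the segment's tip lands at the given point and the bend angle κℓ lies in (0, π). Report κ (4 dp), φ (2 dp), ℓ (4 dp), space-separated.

1.0999 344.08 1.2094

ρ = √(x²+y²) = √(0.666² + -0.190²) = 0.69257
φ = atan2(y, x) mod 360° = atan2(-0.190, 0.666) = 344.0773°
|p|² = ρ² + z² = 0.69257² + 0.883² = 1.25934
κ = 2ρ / |p|² = 2×0.69257 / 1.25934 = 1.09989
θ = 2·atan2(ρ, z) = 2·atan2(0.69257, 0.883) = 1.33024 rad
ℓ = θ/κ = 1.33024/1.09989 = 1.20943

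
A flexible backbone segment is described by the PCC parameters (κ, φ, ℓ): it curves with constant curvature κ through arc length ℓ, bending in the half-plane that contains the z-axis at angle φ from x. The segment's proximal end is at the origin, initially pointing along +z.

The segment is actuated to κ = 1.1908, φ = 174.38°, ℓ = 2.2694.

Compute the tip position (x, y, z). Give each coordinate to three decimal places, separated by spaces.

-1.592 0.157 0.357

θ = κ·ℓ = 1.1908 × 2.2694 = 2.70240 rad
ρ = (1 − cos θ)/κ = (1 − -0.90510)/1.1908 = 1.59985
z = sin θ / κ = 0.42521/1.1908 = 0.35708
x = ρ cos φ = 1.59985 × cos(174.38°) = -1.59216
y = ρ sin φ = 1.59985 × sin(174.38°) = 0.15667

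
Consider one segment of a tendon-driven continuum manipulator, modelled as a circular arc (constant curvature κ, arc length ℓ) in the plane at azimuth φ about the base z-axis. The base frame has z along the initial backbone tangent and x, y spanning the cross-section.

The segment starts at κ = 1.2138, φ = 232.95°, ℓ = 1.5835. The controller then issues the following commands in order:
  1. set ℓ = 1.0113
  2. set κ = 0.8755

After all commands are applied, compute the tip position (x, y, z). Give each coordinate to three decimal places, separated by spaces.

-0.253 -0.335 0.884

initial: κ=1.2138, φ=232.95°, ℓ=1.5835
cmd 1: set ℓ=1.0113 → (κ,φ,ℓ)=(1.2138,232.95°,1.0113) → tip=(-0.3293,-0.4362,0.7758)
cmd 2: set κ=0.8755 → (κ,φ,ℓ)=(0.8755,232.95°,1.0113) → tip=(-0.2526,-0.3346,0.8843)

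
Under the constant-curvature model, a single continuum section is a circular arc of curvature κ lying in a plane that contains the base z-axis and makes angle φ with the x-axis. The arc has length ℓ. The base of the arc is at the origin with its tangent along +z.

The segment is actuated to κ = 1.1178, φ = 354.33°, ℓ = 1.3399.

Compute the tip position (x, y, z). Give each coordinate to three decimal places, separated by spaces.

0.825 -0.082 0.892

θ = κ·ℓ = 1.1178 × 1.3399 = 1.49774 rad
ρ = (1 − cos θ)/κ = (1 − 0.07299)/1.1178 = 0.82932
z = sin θ / κ = 0.99733/1.1178 = 0.89223
x = ρ cos φ = 0.82932 × cos(354.33°) = 0.82526
y = ρ sin φ = 0.82932 × sin(354.33°) = -0.08194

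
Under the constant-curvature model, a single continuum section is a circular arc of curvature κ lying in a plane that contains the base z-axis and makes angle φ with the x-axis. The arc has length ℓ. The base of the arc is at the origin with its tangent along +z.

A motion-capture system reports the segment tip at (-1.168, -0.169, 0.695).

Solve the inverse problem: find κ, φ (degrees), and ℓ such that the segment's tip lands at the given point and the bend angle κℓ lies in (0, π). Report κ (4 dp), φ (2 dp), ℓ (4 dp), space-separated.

1.2583 188.23 1.6508

ρ = √(x²+y²) = √(-1.168² + -0.169²) = 1.18016
φ = atan2(y, x) mod 360° = atan2(-0.169, -1.168) = 188.2331°
|p|² = ρ² + z² = 1.18016² + 0.695² = 1.87581
κ = 2ρ / |p|² = 2×1.18016 / 1.87581 = 1.25830
θ = 2·atan2(ρ, z) = 2·atan2(1.18016, 0.695) = 2.07715 rad
ℓ = θ/κ = 2.07715/1.25830 = 1.65077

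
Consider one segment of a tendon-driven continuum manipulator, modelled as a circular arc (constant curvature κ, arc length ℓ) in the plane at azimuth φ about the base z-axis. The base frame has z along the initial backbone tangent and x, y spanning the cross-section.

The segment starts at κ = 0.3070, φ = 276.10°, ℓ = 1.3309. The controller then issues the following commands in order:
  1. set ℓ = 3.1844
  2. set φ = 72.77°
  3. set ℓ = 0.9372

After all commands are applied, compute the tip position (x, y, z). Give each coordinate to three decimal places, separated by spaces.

0.040 0.128 0.924

initial: κ=0.3070, φ=276.10°, ℓ=1.3309
cmd 1: set ℓ=3.1844 → (κ,φ,ℓ)=(0.3070,276.10°,3.1844) → tip=(0.1526,-1.4283,2.7009)
cmd 2: set φ=72.77° → (κ,φ,ℓ)=(0.3070,72.77°,3.1844) → tip=(0.4255,1.3720,2.7009)
cmd 3: set ℓ=0.9372 → (κ,φ,ℓ)=(0.3070,72.77°,0.9372) → tip=(0.0397,0.1279,0.9243)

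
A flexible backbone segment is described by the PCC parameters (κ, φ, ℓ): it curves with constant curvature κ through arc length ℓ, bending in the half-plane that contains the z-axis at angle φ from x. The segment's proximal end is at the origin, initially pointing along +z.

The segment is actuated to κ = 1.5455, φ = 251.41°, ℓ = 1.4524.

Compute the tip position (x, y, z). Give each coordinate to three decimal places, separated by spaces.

θ = κ·ℓ = 1.5455 × 1.4524 = 2.24468 rad
ρ = (1 − cos θ)/κ = (1 − -0.62403)/1.5455 = 1.05081
z = sin θ / κ = 0.78140/1.5455 = 0.50560
x = ρ cos φ = 1.05081 × cos(251.41°) = -0.33499
y = ρ sin φ = 1.05081 × sin(251.41°) = -0.99598

-0.335 -0.996 0.506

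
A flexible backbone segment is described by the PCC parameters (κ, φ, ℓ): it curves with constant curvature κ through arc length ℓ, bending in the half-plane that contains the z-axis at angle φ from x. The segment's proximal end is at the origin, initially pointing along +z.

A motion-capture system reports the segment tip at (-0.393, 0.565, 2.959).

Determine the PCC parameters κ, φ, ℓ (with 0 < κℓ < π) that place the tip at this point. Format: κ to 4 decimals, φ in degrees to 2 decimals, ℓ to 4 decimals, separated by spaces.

ρ = √(x²+y²) = √(-0.393² + 0.565²) = 0.68824
φ = atan2(y, x) mod 360° = atan2(0.565, -0.393) = 124.8215°
|p|² = ρ² + z² = 0.68824² + 2.959² = 9.22936
κ = 2ρ / |p|² = 2×0.68824 / 9.22936 = 0.14914
θ = 2·atan2(ρ, z) = 2·atan2(0.68824, 2.959) = 0.45706 rad
ℓ = θ/κ = 0.45706/0.14914 = 3.06459

0.1491 124.82 3.0646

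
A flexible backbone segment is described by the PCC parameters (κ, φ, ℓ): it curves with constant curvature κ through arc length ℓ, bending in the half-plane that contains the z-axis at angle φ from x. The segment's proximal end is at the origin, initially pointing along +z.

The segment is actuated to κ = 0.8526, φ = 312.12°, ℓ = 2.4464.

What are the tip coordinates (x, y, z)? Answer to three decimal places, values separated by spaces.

1.174 -1.298 1.021

θ = κ·ℓ = 0.8526 × 2.4464 = 2.08580 rad
ρ = (1 − cos θ)/κ = (1 − -0.49254)/0.8526 = 1.75057
z = sin θ / κ = 0.87029/0.8526 = 1.02075
x = ρ cos φ = 1.75057 × cos(312.12°) = 1.17408
y = ρ sin φ = 1.75057 × sin(312.12°) = -1.29847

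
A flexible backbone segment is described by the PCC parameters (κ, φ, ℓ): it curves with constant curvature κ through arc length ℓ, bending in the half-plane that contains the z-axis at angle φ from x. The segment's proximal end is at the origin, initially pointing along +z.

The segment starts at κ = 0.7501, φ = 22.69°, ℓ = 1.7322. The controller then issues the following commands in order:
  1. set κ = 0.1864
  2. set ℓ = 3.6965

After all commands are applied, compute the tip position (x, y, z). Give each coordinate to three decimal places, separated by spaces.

initial: κ=0.7501, φ=22.69°, ℓ=1.7322
cmd 1: set κ=0.1864 → (κ,φ,ℓ)=(0.1864,22.69°,1.7322) → tip=(0.2558,0.1069,1.7023)
cmd 2: set ℓ=3.6965 → (κ,φ,ℓ)=(0.1864,22.69°,3.6965) → tip=(1.1292,0.4721,3.4109)

1.129 0.472 3.411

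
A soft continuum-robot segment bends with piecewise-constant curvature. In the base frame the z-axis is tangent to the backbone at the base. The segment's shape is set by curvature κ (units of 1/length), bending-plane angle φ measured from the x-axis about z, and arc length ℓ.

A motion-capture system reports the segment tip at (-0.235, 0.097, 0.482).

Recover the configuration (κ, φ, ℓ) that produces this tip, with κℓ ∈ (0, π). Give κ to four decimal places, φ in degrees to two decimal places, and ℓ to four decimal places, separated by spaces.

ρ = √(x²+y²) = √(-0.235² + 0.097²) = 0.25423
φ = atan2(y, x) mod 360° = atan2(0.097, -0.235) = 157.5708°
|p|² = ρ² + z² = 0.25423² + 0.482² = 0.29696
κ = 2ρ / |p|² = 2×0.25423 / 0.29696 = 1.71224
θ = 2·atan2(ρ, z) = 2·atan2(0.25423, 0.482) = 0.97074 rad
ℓ = θ/κ = 0.97074/1.71224 = 0.56694

1.7122 157.57 0.5669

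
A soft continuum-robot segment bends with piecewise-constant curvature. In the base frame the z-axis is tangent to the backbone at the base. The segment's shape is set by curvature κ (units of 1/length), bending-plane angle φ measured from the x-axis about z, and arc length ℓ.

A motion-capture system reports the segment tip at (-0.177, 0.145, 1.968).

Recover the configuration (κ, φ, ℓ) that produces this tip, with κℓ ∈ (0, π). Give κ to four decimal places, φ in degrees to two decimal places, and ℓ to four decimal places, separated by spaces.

ρ = √(x²+y²) = √(-0.177² + 0.145²) = 0.22881
φ = atan2(y, x) mod 360° = atan2(0.145, -0.177) = 140.6754°
|p|² = ρ² + z² = 0.22881² + 1.968² = 3.92538
κ = 2ρ / |p|² = 2×0.22881 / 3.92538 = 0.11658
θ = 2·atan2(ρ, z) = 2·atan2(0.22881, 1.968) = 0.23149 rad
ℓ = θ/κ = 0.23149/0.11658 = 1.98569

0.1166 140.68 1.9857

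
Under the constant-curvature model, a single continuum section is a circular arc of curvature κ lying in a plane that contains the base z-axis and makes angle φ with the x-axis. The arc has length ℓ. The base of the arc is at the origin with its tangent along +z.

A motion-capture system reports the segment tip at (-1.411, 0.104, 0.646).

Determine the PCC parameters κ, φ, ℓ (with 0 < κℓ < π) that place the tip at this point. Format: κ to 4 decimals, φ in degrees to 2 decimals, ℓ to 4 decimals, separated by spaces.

ρ = √(x²+y²) = √(-1.411² + 0.104²) = 1.41483
φ = atan2(y, x) mod 360° = atan2(0.104, -1.411) = 175.7845°
|p|² = ρ² + z² = 1.41483² + 0.646² = 2.41905
κ = 2ρ / |p|² = 2×1.41483 / 2.41905 = 1.16974
θ = 2·atan2(ρ, z) = 2·atan2(1.41483, 0.646) = 2.28495 rad
ℓ = θ/κ = 2.28495/1.16974 = 1.95339

1.1697 175.78 1.9534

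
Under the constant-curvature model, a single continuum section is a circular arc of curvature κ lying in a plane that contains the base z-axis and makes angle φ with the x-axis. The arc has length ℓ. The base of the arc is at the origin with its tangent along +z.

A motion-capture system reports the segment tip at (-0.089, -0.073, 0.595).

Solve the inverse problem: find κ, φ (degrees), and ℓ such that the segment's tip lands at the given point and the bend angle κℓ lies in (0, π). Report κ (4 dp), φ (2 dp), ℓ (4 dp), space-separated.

ρ = √(x²+y²) = √(-0.089² + -0.073²) = 0.11511
φ = atan2(y, x) mod 360° = atan2(-0.073, -0.089) = 219.3595°
|p|² = ρ² + z² = 0.11511² + 0.595² = 0.36727
κ = 2ρ / |p|² = 2×0.11511 / 0.36727 = 0.62683
θ = 2·atan2(ρ, z) = 2·atan2(0.11511, 0.595) = 0.38220 rad
ℓ = θ/κ = 0.38220/0.62683 = 0.60974

0.6268 219.36 0.6097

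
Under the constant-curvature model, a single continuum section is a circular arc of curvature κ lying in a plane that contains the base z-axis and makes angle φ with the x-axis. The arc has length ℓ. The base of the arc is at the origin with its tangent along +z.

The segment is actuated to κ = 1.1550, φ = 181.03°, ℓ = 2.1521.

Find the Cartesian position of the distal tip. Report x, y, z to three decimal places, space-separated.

θ = κ·ℓ = 1.1550 × 2.1521 = 2.48568 rad
ρ = (1 − cos θ)/κ = (1 − -0.79249)/1.1550 = 1.55194
z = sin θ / κ = 0.60989/1.1550 = 0.52804
x = ρ cos φ = 1.55194 × cos(181.03°) = -1.55169
y = ρ sin φ = 1.55194 × sin(181.03°) = -0.02790

-1.552 -0.028 0.528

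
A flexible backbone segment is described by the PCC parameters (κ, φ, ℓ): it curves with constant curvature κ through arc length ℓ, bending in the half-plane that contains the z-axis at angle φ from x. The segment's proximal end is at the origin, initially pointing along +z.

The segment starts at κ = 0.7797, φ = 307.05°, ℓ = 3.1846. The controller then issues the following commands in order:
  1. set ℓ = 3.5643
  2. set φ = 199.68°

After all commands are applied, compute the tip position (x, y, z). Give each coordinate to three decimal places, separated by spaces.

-2.337 -0.836 0.455

initial: κ=0.7797, φ=307.05°, ℓ=3.1846
cmd 1: set ℓ=3.5643 → (κ,φ,ℓ)=(0.7797,307.05°,3.5643) → tip=(1.4953,-1.9807,0.4548)
cmd 2: set φ=199.68° → (κ,φ,ℓ)=(0.7797,199.68°,3.5643) → tip=(-2.3368,-0.8358,0.4548)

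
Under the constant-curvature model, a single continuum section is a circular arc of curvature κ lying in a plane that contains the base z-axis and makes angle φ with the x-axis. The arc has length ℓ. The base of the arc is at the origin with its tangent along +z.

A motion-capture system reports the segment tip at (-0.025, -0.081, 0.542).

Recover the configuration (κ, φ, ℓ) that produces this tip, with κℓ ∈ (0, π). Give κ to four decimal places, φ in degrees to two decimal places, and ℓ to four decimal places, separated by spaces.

0.5634 252.85 0.5508

ρ = √(x²+y²) = √(-0.025² + -0.081²) = 0.08477
φ = atan2(y, x) mod 360° = atan2(-0.081, -0.025) = 252.8476°
|p|² = ρ² + z² = 0.08477² + 0.542² = 0.30095
κ = 2ρ / |p|² = 2×0.08477 / 0.30095 = 0.56335
θ = 2·atan2(ρ, z) = 2·atan2(0.08477, 0.542) = 0.31029 rad
ℓ = θ/κ = 0.31029/0.56335 = 0.55080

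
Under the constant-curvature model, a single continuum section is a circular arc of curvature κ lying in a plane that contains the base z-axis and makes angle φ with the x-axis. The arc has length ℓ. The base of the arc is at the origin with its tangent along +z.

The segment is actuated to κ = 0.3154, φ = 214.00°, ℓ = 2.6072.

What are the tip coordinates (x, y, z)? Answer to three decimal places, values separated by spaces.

θ = κ·ℓ = 0.3154 × 2.6072 = 0.82231 rad
ρ = (1 − cos θ)/κ = (1 − 0.68053)/0.3154 = 1.01290
z = sin θ / κ = 0.73272/0.3154 = 2.32315
x = ρ cos φ = 1.01290 × cos(214.00°) = -0.83974
y = ρ sin φ = 1.01290 × sin(214.00°) = -0.56641

-0.840 -0.566 2.323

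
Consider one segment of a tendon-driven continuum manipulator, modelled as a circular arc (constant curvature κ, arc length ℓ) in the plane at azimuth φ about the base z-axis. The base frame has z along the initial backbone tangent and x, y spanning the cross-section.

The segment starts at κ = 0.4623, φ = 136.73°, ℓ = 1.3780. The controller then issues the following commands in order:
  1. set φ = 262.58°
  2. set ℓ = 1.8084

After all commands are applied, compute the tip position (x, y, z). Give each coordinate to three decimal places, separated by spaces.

initial: κ=0.4623, φ=136.73°, ℓ=1.3780
cmd 1: set φ=262.58° → (κ,φ,ℓ)=(0.4623,262.58°,1.3780) → tip=(-0.0548,-0.4207,1.2867)
cmd 2: set ℓ=1.8084 → (κ,φ,ℓ)=(0.4623,262.58°,1.8084) → tip=(-0.0921,-0.7069,1.6050)

-0.092 -0.707 1.605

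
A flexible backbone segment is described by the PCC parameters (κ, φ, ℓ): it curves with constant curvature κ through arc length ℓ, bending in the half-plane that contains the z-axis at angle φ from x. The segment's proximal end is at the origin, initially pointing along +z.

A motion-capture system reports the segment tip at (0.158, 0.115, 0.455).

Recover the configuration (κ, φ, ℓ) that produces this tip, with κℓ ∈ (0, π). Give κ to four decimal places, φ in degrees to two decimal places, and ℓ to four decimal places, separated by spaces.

1.5939 36.05 0.5090

ρ = √(x²+y²) = √(0.158² + 0.115²) = 0.19542
φ = atan2(y, x) mod 360° = atan2(0.115, 0.158) = 36.0489°
|p|² = ρ² + z² = 0.19542² + 0.455² = 0.24521
κ = 2ρ / |p|² = 2×0.19542 / 0.24521 = 1.59387
θ = 2·atan2(ρ, z) = 2·atan2(0.19542, 0.455) = 0.81134 rad
ℓ = θ/κ = 0.81134/1.59387 = 0.50904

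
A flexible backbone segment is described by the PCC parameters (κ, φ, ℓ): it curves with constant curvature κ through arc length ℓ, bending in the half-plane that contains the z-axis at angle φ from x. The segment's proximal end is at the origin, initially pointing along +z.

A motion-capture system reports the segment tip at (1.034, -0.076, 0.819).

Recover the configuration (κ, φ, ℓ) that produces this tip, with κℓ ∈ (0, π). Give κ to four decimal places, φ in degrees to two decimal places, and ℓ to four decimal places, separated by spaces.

ρ = √(x²+y²) = √(1.034² + -0.076²) = 1.03679
φ = atan2(y, x) mod 360° = atan2(-0.076, 1.034) = 355.7963°
|p|² = ρ² + z² = 1.03679² + 0.819² = 1.74569
κ = 2ρ / |p|² = 2×1.03679 / 1.74569 = 1.18783
θ = 2·atan2(ρ, z) = 2·atan2(1.03679, 0.819) = 1.80444 rad
ℓ = θ/κ = 1.80444/1.18783 = 1.51911

1.1878 355.80 1.5191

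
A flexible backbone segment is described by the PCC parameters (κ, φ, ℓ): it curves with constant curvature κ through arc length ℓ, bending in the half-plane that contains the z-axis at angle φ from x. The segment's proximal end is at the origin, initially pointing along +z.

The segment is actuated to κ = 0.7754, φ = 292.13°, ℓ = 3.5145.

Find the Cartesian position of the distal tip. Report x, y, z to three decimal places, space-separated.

θ = κ·ℓ = 0.7754 × 3.5145 = 2.72514 rad
ρ = (1 − cos θ)/κ = (1 − -0.91453)/0.7754 = 2.46909
z = sin θ / κ = 0.40452/0.7754 = 0.52169
x = ρ cos φ = 2.46909 × cos(292.13°) = 0.93013
y = ρ sin φ = 2.46909 × sin(292.13°) = -2.28719

0.930 -2.287 0.522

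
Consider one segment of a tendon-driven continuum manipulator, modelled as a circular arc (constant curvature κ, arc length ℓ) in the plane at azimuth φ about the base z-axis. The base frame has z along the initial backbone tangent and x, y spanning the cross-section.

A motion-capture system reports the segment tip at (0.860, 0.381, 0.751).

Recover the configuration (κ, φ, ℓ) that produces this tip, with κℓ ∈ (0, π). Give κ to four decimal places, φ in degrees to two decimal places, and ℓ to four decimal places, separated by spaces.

ρ = √(x²+y²) = √(0.860² + 0.381²) = 0.94062
φ = atan2(y, x) mod 360° = atan2(0.381, 0.860) = 23.8945°
|p|² = ρ² + z² = 0.94062² + 0.751² = 1.44876
κ = 2ρ / |p|² = 2×0.94062 / 1.44876 = 1.29851
θ = 2·atan2(ρ, z) = 2·atan2(0.94062, 0.751) = 1.79405 rad
ℓ = θ/κ = 1.79405/1.29851 = 1.38162

1.2985 23.89 1.3816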